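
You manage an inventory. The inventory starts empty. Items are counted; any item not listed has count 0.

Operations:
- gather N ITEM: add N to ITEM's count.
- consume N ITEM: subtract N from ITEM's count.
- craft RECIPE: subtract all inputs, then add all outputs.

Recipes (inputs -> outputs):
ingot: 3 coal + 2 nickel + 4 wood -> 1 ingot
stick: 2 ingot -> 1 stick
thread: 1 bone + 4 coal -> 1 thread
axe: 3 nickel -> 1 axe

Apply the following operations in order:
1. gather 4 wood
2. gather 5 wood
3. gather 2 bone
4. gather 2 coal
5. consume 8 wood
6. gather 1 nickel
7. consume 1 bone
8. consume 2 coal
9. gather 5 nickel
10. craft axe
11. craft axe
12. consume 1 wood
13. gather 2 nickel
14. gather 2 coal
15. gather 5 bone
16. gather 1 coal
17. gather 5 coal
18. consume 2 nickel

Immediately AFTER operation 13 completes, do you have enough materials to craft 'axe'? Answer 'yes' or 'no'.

Answer: no

Derivation:
After 1 (gather 4 wood): wood=4
After 2 (gather 5 wood): wood=9
After 3 (gather 2 bone): bone=2 wood=9
After 4 (gather 2 coal): bone=2 coal=2 wood=9
After 5 (consume 8 wood): bone=2 coal=2 wood=1
After 6 (gather 1 nickel): bone=2 coal=2 nickel=1 wood=1
After 7 (consume 1 bone): bone=1 coal=2 nickel=1 wood=1
After 8 (consume 2 coal): bone=1 nickel=1 wood=1
After 9 (gather 5 nickel): bone=1 nickel=6 wood=1
After 10 (craft axe): axe=1 bone=1 nickel=3 wood=1
After 11 (craft axe): axe=2 bone=1 wood=1
After 12 (consume 1 wood): axe=2 bone=1
After 13 (gather 2 nickel): axe=2 bone=1 nickel=2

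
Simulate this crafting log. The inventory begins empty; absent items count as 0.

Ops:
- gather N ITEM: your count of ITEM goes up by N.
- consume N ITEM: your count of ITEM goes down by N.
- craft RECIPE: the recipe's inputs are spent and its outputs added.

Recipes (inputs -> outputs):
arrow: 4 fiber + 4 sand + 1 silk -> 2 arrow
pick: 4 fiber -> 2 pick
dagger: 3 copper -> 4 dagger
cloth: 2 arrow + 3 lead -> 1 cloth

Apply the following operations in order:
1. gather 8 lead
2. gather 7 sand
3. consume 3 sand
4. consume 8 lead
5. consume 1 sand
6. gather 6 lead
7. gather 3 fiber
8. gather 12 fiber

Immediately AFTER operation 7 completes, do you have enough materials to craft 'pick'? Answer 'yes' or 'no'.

After 1 (gather 8 lead): lead=8
After 2 (gather 7 sand): lead=8 sand=7
After 3 (consume 3 sand): lead=8 sand=4
After 4 (consume 8 lead): sand=4
After 5 (consume 1 sand): sand=3
After 6 (gather 6 lead): lead=6 sand=3
After 7 (gather 3 fiber): fiber=3 lead=6 sand=3

Answer: no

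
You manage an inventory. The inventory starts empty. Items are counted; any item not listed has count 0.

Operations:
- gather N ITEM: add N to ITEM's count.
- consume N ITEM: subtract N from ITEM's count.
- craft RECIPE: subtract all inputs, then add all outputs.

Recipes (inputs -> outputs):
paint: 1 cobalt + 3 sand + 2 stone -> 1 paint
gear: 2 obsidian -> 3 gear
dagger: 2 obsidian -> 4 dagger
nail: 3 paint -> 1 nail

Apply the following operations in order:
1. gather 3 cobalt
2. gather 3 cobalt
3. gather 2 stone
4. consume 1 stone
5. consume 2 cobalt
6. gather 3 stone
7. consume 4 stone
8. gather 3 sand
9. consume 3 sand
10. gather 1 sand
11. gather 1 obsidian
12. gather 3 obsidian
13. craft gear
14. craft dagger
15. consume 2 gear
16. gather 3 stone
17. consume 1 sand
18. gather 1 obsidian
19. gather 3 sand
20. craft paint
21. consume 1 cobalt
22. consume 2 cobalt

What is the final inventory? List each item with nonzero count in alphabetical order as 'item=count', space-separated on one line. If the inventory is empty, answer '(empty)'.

After 1 (gather 3 cobalt): cobalt=3
After 2 (gather 3 cobalt): cobalt=6
After 3 (gather 2 stone): cobalt=6 stone=2
After 4 (consume 1 stone): cobalt=6 stone=1
After 5 (consume 2 cobalt): cobalt=4 stone=1
After 6 (gather 3 stone): cobalt=4 stone=4
After 7 (consume 4 stone): cobalt=4
After 8 (gather 3 sand): cobalt=4 sand=3
After 9 (consume 3 sand): cobalt=4
After 10 (gather 1 sand): cobalt=4 sand=1
After 11 (gather 1 obsidian): cobalt=4 obsidian=1 sand=1
After 12 (gather 3 obsidian): cobalt=4 obsidian=4 sand=1
After 13 (craft gear): cobalt=4 gear=3 obsidian=2 sand=1
After 14 (craft dagger): cobalt=4 dagger=4 gear=3 sand=1
After 15 (consume 2 gear): cobalt=4 dagger=4 gear=1 sand=1
After 16 (gather 3 stone): cobalt=4 dagger=4 gear=1 sand=1 stone=3
After 17 (consume 1 sand): cobalt=4 dagger=4 gear=1 stone=3
After 18 (gather 1 obsidian): cobalt=4 dagger=4 gear=1 obsidian=1 stone=3
After 19 (gather 3 sand): cobalt=4 dagger=4 gear=1 obsidian=1 sand=3 stone=3
After 20 (craft paint): cobalt=3 dagger=4 gear=1 obsidian=1 paint=1 stone=1
After 21 (consume 1 cobalt): cobalt=2 dagger=4 gear=1 obsidian=1 paint=1 stone=1
After 22 (consume 2 cobalt): dagger=4 gear=1 obsidian=1 paint=1 stone=1

Answer: dagger=4 gear=1 obsidian=1 paint=1 stone=1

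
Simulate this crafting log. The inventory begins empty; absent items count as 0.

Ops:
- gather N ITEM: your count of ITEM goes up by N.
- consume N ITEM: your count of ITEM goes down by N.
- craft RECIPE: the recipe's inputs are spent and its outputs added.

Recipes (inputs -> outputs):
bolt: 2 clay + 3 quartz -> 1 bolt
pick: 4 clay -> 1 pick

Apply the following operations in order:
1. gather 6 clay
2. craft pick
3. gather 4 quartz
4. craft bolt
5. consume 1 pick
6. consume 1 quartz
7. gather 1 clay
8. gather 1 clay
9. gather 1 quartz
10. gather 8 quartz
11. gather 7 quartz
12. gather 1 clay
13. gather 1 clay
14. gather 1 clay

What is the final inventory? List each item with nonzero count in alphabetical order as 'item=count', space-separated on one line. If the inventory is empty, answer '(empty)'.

After 1 (gather 6 clay): clay=6
After 2 (craft pick): clay=2 pick=1
After 3 (gather 4 quartz): clay=2 pick=1 quartz=4
After 4 (craft bolt): bolt=1 pick=1 quartz=1
After 5 (consume 1 pick): bolt=1 quartz=1
After 6 (consume 1 quartz): bolt=1
After 7 (gather 1 clay): bolt=1 clay=1
After 8 (gather 1 clay): bolt=1 clay=2
After 9 (gather 1 quartz): bolt=1 clay=2 quartz=1
After 10 (gather 8 quartz): bolt=1 clay=2 quartz=9
After 11 (gather 7 quartz): bolt=1 clay=2 quartz=16
After 12 (gather 1 clay): bolt=1 clay=3 quartz=16
After 13 (gather 1 clay): bolt=1 clay=4 quartz=16
After 14 (gather 1 clay): bolt=1 clay=5 quartz=16

Answer: bolt=1 clay=5 quartz=16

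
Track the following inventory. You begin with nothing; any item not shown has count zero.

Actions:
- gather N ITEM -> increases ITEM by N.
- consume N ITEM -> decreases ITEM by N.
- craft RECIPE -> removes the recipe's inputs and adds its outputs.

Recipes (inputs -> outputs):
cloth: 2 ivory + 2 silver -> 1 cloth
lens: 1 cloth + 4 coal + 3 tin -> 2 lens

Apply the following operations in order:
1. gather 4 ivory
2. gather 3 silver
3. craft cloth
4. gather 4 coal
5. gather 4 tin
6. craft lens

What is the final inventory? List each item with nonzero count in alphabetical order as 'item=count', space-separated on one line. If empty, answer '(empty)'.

Answer: ivory=2 lens=2 silver=1 tin=1

Derivation:
After 1 (gather 4 ivory): ivory=4
After 2 (gather 3 silver): ivory=4 silver=3
After 3 (craft cloth): cloth=1 ivory=2 silver=1
After 4 (gather 4 coal): cloth=1 coal=4 ivory=2 silver=1
After 5 (gather 4 tin): cloth=1 coal=4 ivory=2 silver=1 tin=4
After 6 (craft lens): ivory=2 lens=2 silver=1 tin=1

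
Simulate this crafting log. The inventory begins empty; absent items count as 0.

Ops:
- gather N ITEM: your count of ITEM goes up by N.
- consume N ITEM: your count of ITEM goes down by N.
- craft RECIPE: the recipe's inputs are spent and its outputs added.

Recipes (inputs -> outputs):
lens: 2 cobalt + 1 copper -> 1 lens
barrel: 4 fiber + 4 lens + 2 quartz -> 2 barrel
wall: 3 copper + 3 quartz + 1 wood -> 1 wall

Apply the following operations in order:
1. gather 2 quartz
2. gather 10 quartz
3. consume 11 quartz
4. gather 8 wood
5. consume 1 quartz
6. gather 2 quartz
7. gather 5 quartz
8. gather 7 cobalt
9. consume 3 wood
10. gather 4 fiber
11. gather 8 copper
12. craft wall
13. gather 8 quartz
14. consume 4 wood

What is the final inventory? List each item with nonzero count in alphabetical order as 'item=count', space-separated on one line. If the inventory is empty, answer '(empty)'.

Answer: cobalt=7 copper=5 fiber=4 quartz=12 wall=1

Derivation:
After 1 (gather 2 quartz): quartz=2
After 2 (gather 10 quartz): quartz=12
After 3 (consume 11 quartz): quartz=1
After 4 (gather 8 wood): quartz=1 wood=8
After 5 (consume 1 quartz): wood=8
After 6 (gather 2 quartz): quartz=2 wood=8
After 7 (gather 5 quartz): quartz=7 wood=8
After 8 (gather 7 cobalt): cobalt=7 quartz=7 wood=8
After 9 (consume 3 wood): cobalt=7 quartz=7 wood=5
After 10 (gather 4 fiber): cobalt=7 fiber=4 quartz=7 wood=5
After 11 (gather 8 copper): cobalt=7 copper=8 fiber=4 quartz=7 wood=5
After 12 (craft wall): cobalt=7 copper=5 fiber=4 quartz=4 wall=1 wood=4
After 13 (gather 8 quartz): cobalt=7 copper=5 fiber=4 quartz=12 wall=1 wood=4
After 14 (consume 4 wood): cobalt=7 copper=5 fiber=4 quartz=12 wall=1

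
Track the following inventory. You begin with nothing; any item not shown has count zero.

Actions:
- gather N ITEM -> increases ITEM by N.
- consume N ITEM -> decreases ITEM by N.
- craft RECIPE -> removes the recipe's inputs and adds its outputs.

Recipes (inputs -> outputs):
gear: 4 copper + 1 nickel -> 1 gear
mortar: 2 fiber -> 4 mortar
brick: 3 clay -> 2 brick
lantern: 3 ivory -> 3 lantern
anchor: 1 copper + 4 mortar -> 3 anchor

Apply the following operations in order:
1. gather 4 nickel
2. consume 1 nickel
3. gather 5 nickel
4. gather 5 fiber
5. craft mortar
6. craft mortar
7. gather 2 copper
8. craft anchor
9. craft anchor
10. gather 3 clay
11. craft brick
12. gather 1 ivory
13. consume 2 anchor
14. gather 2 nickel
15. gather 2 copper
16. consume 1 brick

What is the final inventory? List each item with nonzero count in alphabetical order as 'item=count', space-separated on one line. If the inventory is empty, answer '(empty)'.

After 1 (gather 4 nickel): nickel=4
After 2 (consume 1 nickel): nickel=3
After 3 (gather 5 nickel): nickel=8
After 4 (gather 5 fiber): fiber=5 nickel=8
After 5 (craft mortar): fiber=3 mortar=4 nickel=8
After 6 (craft mortar): fiber=1 mortar=8 nickel=8
After 7 (gather 2 copper): copper=2 fiber=1 mortar=8 nickel=8
After 8 (craft anchor): anchor=3 copper=1 fiber=1 mortar=4 nickel=8
After 9 (craft anchor): anchor=6 fiber=1 nickel=8
After 10 (gather 3 clay): anchor=6 clay=3 fiber=1 nickel=8
After 11 (craft brick): anchor=6 brick=2 fiber=1 nickel=8
After 12 (gather 1 ivory): anchor=6 brick=2 fiber=1 ivory=1 nickel=8
After 13 (consume 2 anchor): anchor=4 brick=2 fiber=1 ivory=1 nickel=8
After 14 (gather 2 nickel): anchor=4 brick=2 fiber=1 ivory=1 nickel=10
After 15 (gather 2 copper): anchor=4 brick=2 copper=2 fiber=1 ivory=1 nickel=10
After 16 (consume 1 brick): anchor=4 brick=1 copper=2 fiber=1 ivory=1 nickel=10

Answer: anchor=4 brick=1 copper=2 fiber=1 ivory=1 nickel=10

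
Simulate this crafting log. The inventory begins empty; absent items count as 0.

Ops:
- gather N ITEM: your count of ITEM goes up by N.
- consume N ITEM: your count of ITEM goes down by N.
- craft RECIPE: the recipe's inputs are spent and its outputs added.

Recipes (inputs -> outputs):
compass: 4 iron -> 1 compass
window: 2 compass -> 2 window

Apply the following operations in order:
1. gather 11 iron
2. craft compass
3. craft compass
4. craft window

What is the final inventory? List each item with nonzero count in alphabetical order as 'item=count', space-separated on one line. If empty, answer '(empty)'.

After 1 (gather 11 iron): iron=11
After 2 (craft compass): compass=1 iron=7
After 3 (craft compass): compass=2 iron=3
After 4 (craft window): iron=3 window=2

Answer: iron=3 window=2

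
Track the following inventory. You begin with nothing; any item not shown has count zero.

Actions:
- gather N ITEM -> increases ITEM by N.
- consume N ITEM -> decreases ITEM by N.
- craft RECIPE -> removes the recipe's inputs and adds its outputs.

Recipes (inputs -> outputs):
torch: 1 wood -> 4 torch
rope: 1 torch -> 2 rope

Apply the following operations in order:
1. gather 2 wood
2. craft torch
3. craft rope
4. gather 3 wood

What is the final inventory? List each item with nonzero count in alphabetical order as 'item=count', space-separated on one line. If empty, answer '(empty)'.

Answer: rope=2 torch=3 wood=4

Derivation:
After 1 (gather 2 wood): wood=2
After 2 (craft torch): torch=4 wood=1
After 3 (craft rope): rope=2 torch=3 wood=1
After 4 (gather 3 wood): rope=2 torch=3 wood=4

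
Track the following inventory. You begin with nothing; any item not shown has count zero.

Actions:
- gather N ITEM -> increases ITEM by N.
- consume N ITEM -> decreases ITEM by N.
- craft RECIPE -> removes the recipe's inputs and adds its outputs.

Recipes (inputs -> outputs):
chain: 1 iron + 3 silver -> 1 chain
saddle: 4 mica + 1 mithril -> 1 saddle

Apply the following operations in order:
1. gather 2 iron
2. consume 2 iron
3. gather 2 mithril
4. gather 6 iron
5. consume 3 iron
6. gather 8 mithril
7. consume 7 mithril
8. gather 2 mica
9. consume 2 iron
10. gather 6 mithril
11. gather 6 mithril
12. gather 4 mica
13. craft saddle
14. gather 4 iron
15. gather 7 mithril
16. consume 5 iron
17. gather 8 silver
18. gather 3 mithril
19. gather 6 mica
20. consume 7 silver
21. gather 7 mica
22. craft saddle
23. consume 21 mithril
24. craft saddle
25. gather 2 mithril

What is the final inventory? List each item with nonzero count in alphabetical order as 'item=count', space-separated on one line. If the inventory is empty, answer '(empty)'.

Answer: mica=7 mithril=3 saddle=3 silver=1

Derivation:
After 1 (gather 2 iron): iron=2
After 2 (consume 2 iron): (empty)
After 3 (gather 2 mithril): mithril=2
After 4 (gather 6 iron): iron=6 mithril=2
After 5 (consume 3 iron): iron=3 mithril=2
After 6 (gather 8 mithril): iron=3 mithril=10
After 7 (consume 7 mithril): iron=3 mithril=3
After 8 (gather 2 mica): iron=3 mica=2 mithril=3
After 9 (consume 2 iron): iron=1 mica=2 mithril=3
After 10 (gather 6 mithril): iron=1 mica=2 mithril=9
After 11 (gather 6 mithril): iron=1 mica=2 mithril=15
After 12 (gather 4 mica): iron=1 mica=6 mithril=15
After 13 (craft saddle): iron=1 mica=2 mithril=14 saddle=1
After 14 (gather 4 iron): iron=5 mica=2 mithril=14 saddle=1
After 15 (gather 7 mithril): iron=5 mica=2 mithril=21 saddle=1
After 16 (consume 5 iron): mica=2 mithril=21 saddle=1
After 17 (gather 8 silver): mica=2 mithril=21 saddle=1 silver=8
After 18 (gather 3 mithril): mica=2 mithril=24 saddle=1 silver=8
After 19 (gather 6 mica): mica=8 mithril=24 saddle=1 silver=8
After 20 (consume 7 silver): mica=8 mithril=24 saddle=1 silver=1
After 21 (gather 7 mica): mica=15 mithril=24 saddle=1 silver=1
After 22 (craft saddle): mica=11 mithril=23 saddle=2 silver=1
After 23 (consume 21 mithril): mica=11 mithril=2 saddle=2 silver=1
After 24 (craft saddle): mica=7 mithril=1 saddle=3 silver=1
After 25 (gather 2 mithril): mica=7 mithril=3 saddle=3 silver=1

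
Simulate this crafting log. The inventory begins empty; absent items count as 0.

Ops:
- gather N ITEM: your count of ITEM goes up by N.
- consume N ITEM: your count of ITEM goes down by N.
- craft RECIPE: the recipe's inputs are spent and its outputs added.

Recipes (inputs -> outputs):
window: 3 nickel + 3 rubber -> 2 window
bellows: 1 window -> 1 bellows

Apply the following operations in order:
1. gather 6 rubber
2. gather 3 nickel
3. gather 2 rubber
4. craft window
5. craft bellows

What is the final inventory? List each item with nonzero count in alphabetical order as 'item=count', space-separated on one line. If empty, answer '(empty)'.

Answer: bellows=1 rubber=5 window=1

Derivation:
After 1 (gather 6 rubber): rubber=6
After 2 (gather 3 nickel): nickel=3 rubber=6
After 3 (gather 2 rubber): nickel=3 rubber=8
After 4 (craft window): rubber=5 window=2
After 5 (craft bellows): bellows=1 rubber=5 window=1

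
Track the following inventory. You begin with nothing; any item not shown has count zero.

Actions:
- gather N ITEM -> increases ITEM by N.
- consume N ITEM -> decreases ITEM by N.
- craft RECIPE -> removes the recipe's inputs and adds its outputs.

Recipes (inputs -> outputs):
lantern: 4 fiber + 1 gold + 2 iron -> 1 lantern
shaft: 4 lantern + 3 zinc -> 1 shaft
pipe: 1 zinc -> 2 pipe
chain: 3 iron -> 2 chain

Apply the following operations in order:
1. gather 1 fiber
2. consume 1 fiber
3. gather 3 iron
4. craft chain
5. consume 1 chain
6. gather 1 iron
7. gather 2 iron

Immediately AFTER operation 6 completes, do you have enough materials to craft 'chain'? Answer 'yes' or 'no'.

Answer: no

Derivation:
After 1 (gather 1 fiber): fiber=1
After 2 (consume 1 fiber): (empty)
After 3 (gather 3 iron): iron=3
After 4 (craft chain): chain=2
After 5 (consume 1 chain): chain=1
After 6 (gather 1 iron): chain=1 iron=1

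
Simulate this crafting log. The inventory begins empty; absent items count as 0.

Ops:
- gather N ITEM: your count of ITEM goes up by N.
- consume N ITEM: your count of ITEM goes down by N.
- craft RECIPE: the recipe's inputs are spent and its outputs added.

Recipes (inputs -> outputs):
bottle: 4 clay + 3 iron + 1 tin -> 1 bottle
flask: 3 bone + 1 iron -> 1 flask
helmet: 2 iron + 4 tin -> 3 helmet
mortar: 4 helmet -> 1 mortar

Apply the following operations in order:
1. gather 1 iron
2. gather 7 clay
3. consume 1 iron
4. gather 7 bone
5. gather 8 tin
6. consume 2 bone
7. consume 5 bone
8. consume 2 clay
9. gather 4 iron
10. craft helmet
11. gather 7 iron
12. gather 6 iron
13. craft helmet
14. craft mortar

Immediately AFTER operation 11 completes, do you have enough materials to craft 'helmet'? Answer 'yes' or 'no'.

After 1 (gather 1 iron): iron=1
After 2 (gather 7 clay): clay=7 iron=1
After 3 (consume 1 iron): clay=7
After 4 (gather 7 bone): bone=7 clay=7
After 5 (gather 8 tin): bone=7 clay=7 tin=8
After 6 (consume 2 bone): bone=5 clay=7 tin=8
After 7 (consume 5 bone): clay=7 tin=8
After 8 (consume 2 clay): clay=5 tin=8
After 9 (gather 4 iron): clay=5 iron=4 tin=8
After 10 (craft helmet): clay=5 helmet=3 iron=2 tin=4
After 11 (gather 7 iron): clay=5 helmet=3 iron=9 tin=4

Answer: yes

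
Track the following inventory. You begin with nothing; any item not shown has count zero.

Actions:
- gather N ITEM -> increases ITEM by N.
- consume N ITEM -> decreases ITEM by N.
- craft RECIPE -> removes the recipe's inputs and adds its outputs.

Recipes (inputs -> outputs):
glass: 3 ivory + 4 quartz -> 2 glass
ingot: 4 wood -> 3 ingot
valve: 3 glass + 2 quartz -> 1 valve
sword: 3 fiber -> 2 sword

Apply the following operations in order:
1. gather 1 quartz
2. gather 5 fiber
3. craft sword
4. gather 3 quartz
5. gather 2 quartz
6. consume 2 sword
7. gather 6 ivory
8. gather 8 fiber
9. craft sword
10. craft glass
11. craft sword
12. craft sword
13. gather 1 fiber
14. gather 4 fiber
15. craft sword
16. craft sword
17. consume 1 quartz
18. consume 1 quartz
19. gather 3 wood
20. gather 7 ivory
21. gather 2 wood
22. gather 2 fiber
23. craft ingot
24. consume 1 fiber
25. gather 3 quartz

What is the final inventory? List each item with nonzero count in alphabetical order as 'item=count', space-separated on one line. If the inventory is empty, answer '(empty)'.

After 1 (gather 1 quartz): quartz=1
After 2 (gather 5 fiber): fiber=5 quartz=1
After 3 (craft sword): fiber=2 quartz=1 sword=2
After 4 (gather 3 quartz): fiber=2 quartz=4 sword=2
After 5 (gather 2 quartz): fiber=2 quartz=6 sword=2
After 6 (consume 2 sword): fiber=2 quartz=6
After 7 (gather 6 ivory): fiber=2 ivory=6 quartz=6
After 8 (gather 8 fiber): fiber=10 ivory=6 quartz=6
After 9 (craft sword): fiber=7 ivory=6 quartz=6 sword=2
After 10 (craft glass): fiber=7 glass=2 ivory=3 quartz=2 sword=2
After 11 (craft sword): fiber=4 glass=2 ivory=3 quartz=2 sword=4
After 12 (craft sword): fiber=1 glass=2 ivory=3 quartz=2 sword=6
After 13 (gather 1 fiber): fiber=2 glass=2 ivory=3 quartz=2 sword=6
After 14 (gather 4 fiber): fiber=6 glass=2 ivory=3 quartz=2 sword=6
After 15 (craft sword): fiber=3 glass=2 ivory=3 quartz=2 sword=8
After 16 (craft sword): glass=2 ivory=3 quartz=2 sword=10
After 17 (consume 1 quartz): glass=2 ivory=3 quartz=1 sword=10
After 18 (consume 1 quartz): glass=2 ivory=3 sword=10
After 19 (gather 3 wood): glass=2 ivory=3 sword=10 wood=3
After 20 (gather 7 ivory): glass=2 ivory=10 sword=10 wood=3
After 21 (gather 2 wood): glass=2 ivory=10 sword=10 wood=5
After 22 (gather 2 fiber): fiber=2 glass=2 ivory=10 sword=10 wood=5
After 23 (craft ingot): fiber=2 glass=2 ingot=3 ivory=10 sword=10 wood=1
After 24 (consume 1 fiber): fiber=1 glass=2 ingot=3 ivory=10 sword=10 wood=1
After 25 (gather 3 quartz): fiber=1 glass=2 ingot=3 ivory=10 quartz=3 sword=10 wood=1

Answer: fiber=1 glass=2 ingot=3 ivory=10 quartz=3 sword=10 wood=1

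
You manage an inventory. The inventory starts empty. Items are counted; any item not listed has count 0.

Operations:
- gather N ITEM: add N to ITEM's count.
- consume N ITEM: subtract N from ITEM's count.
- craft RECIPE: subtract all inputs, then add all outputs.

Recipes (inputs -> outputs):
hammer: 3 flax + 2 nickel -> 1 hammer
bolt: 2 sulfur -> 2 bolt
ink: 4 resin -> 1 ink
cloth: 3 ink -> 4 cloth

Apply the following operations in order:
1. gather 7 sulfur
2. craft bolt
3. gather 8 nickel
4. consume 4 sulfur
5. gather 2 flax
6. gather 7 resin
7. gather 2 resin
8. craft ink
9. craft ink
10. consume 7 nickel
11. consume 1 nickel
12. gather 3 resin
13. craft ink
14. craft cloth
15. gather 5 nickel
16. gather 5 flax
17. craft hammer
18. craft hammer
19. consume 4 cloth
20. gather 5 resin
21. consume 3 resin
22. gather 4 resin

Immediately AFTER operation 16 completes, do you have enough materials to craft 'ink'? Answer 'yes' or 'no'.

After 1 (gather 7 sulfur): sulfur=7
After 2 (craft bolt): bolt=2 sulfur=5
After 3 (gather 8 nickel): bolt=2 nickel=8 sulfur=5
After 4 (consume 4 sulfur): bolt=2 nickel=8 sulfur=1
After 5 (gather 2 flax): bolt=2 flax=2 nickel=8 sulfur=1
After 6 (gather 7 resin): bolt=2 flax=2 nickel=8 resin=7 sulfur=1
After 7 (gather 2 resin): bolt=2 flax=2 nickel=8 resin=9 sulfur=1
After 8 (craft ink): bolt=2 flax=2 ink=1 nickel=8 resin=5 sulfur=1
After 9 (craft ink): bolt=2 flax=2 ink=2 nickel=8 resin=1 sulfur=1
After 10 (consume 7 nickel): bolt=2 flax=2 ink=2 nickel=1 resin=1 sulfur=1
After 11 (consume 1 nickel): bolt=2 flax=2 ink=2 resin=1 sulfur=1
After 12 (gather 3 resin): bolt=2 flax=2 ink=2 resin=4 sulfur=1
After 13 (craft ink): bolt=2 flax=2 ink=3 sulfur=1
After 14 (craft cloth): bolt=2 cloth=4 flax=2 sulfur=1
After 15 (gather 5 nickel): bolt=2 cloth=4 flax=2 nickel=5 sulfur=1
After 16 (gather 5 flax): bolt=2 cloth=4 flax=7 nickel=5 sulfur=1

Answer: no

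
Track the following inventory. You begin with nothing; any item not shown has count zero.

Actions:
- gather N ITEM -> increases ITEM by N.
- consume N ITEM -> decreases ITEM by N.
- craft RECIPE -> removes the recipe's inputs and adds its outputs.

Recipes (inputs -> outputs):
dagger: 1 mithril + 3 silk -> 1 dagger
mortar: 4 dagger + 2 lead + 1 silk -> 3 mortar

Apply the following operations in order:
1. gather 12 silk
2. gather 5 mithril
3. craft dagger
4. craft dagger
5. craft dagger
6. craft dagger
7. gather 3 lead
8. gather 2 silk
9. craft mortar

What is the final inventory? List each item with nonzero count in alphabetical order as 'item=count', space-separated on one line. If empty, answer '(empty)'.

After 1 (gather 12 silk): silk=12
After 2 (gather 5 mithril): mithril=5 silk=12
After 3 (craft dagger): dagger=1 mithril=4 silk=9
After 4 (craft dagger): dagger=2 mithril=3 silk=6
After 5 (craft dagger): dagger=3 mithril=2 silk=3
After 6 (craft dagger): dagger=4 mithril=1
After 7 (gather 3 lead): dagger=4 lead=3 mithril=1
After 8 (gather 2 silk): dagger=4 lead=3 mithril=1 silk=2
After 9 (craft mortar): lead=1 mithril=1 mortar=3 silk=1

Answer: lead=1 mithril=1 mortar=3 silk=1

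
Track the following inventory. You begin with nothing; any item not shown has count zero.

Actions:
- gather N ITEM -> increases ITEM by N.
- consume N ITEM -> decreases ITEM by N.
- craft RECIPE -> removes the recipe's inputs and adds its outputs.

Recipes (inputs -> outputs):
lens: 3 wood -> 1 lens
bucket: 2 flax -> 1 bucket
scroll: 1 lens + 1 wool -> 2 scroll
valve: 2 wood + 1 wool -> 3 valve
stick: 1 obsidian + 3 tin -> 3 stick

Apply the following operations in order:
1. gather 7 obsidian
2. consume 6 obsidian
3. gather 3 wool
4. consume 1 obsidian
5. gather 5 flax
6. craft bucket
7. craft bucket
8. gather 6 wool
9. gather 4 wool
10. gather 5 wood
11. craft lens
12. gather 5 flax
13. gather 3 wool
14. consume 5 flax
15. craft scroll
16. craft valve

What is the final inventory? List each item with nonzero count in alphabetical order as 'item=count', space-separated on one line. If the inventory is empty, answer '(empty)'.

Answer: bucket=2 flax=1 scroll=2 valve=3 wool=14

Derivation:
After 1 (gather 7 obsidian): obsidian=7
After 2 (consume 6 obsidian): obsidian=1
After 3 (gather 3 wool): obsidian=1 wool=3
After 4 (consume 1 obsidian): wool=3
After 5 (gather 5 flax): flax=5 wool=3
After 6 (craft bucket): bucket=1 flax=3 wool=3
After 7 (craft bucket): bucket=2 flax=1 wool=3
After 8 (gather 6 wool): bucket=2 flax=1 wool=9
After 9 (gather 4 wool): bucket=2 flax=1 wool=13
After 10 (gather 5 wood): bucket=2 flax=1 wood=5 wool=13
After 11 (craft lens): bucket=2 flax=1 lens=1 wood=2 wool=13
After 12 (gather 5 flax): bucket=2 flax=6 lens=1 wood=2 wool=13
After 13 (gather 3 wool): bucket=2 flax=6 lens=1 wood=2 wool=16
After 14 (consume 5 flax): bucket=2 flax=1 lens=1 wood=2 wool=16
After 15 (craft scroll): bucket=2 flax=1 scroll=2 wood=2 wool=15
After 16 (craft valve): bucket=2 flax=1 scroll=2 valve=3 wool=14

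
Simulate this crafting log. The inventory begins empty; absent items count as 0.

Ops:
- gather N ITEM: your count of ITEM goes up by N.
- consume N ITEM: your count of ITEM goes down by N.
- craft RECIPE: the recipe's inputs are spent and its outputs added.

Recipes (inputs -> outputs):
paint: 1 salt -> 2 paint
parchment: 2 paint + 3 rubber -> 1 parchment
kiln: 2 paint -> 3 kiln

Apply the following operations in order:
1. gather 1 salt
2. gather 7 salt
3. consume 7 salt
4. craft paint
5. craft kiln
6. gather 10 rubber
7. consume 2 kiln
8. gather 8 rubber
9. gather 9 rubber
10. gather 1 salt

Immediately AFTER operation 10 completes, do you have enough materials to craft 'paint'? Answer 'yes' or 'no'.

Answer: yes

Derivation:
After 1 (gather 1 salt): salt=1
After 2 (gather 7 salt): salt=8
After 3 (consume 7 salt): salt=1
After 4 (craft paint): paint=2
After 5 (craft kiln): kiln=3
After 6 (gather 10 rubber): kiln=3 rubber=10
After 7 (consume 2 kiln): kiln=1 rubber=10
After 8 (gather 8 rubber): kiln=1 rubber=18
After 9 (gather 9 rubber): kiln=1 rubber=27
After 10 (gather 1 salt): kiln=1 rubber=27 salt=1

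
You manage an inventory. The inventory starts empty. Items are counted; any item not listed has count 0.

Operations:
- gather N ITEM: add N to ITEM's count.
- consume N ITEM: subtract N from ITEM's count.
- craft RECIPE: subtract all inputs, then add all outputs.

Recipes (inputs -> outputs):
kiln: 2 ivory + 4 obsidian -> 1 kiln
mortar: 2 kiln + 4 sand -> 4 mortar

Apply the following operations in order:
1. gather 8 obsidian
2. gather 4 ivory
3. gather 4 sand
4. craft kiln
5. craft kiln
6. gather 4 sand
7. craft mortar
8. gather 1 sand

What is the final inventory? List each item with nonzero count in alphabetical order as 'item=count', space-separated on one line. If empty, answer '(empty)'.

After 1 (gather 8 obsidian): obsidian=8
After 2 (gather 4 ivory): ivory=4 obsidian=8
After 3 (gather 4 sand): ivory=4 obsidian=8 sand=4
After 4 (craft kiln): ivory=2 kiln=1 obsidian=4 sand=4
After 5 (craft kiln): kiln=2 sand=4
After 6 (gather 4 sand): kiln=2 sand=8
After 7 (craft mortar): mortar=4 sand=4
After 8 (gather 1 sand): mortar=4 sand=5

Answer: mortar=4 sand=5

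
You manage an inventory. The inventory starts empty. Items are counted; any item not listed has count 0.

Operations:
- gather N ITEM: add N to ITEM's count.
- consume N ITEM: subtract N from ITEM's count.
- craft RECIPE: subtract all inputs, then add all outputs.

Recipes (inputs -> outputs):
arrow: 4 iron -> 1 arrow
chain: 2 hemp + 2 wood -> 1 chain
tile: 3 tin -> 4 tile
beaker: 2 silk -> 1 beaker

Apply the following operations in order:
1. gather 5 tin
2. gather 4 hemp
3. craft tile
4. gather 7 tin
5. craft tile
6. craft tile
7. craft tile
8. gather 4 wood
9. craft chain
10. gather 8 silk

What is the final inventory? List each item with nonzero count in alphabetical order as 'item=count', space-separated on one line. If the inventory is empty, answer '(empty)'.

After 1 (gather 5 tin): tin=5
After 2 (gather 4 hemp): hemp=4 tin=5
After 3 (craft tile): hemp=4 tile=4 tin=2
After 4 (gather 7 tin): hemp=4 tile=4 tin=9
After 5 (craft tile): hemp=4 tile=8 tin=6
After 6 (craft tile): hemp=4 tile=12 tin=3
After 7 (craft tile): hemp=4 tile=16
After 8 (gather 4 wood): hemp=4 tile=16 wood=4
After 9 (craft chain): chain=1 hemp=2 tile=16 wood=2
After 10 (gather 8 silk): chain=1 hemp=2 silk=8 tile=16 wood=2

Answer: chain=1 hemp=2 silk=8 tile=16 wood=2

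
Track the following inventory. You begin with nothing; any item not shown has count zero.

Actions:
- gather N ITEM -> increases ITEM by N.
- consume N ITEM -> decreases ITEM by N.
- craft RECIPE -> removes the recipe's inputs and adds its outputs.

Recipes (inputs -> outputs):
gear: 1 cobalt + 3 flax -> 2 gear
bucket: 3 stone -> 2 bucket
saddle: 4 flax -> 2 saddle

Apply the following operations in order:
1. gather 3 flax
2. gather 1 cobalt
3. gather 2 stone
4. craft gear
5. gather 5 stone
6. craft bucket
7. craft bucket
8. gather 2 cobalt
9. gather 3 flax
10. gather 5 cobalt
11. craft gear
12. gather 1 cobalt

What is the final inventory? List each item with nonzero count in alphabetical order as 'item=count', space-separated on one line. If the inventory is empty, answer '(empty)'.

Answer: bucket=4 cobalt=7 gear=4 stone=1

Derivation:
After 1 (gather 3 flax): flax=3
After 2 (gather 1 cobalt): cobalt=1 flax=3
After 3 (gather 2 stone): cobalt=1 flax=3 stone=2
After 4 (craft gear): gear=2 stone=2
After 5 (gather 5 stone): gear=2 stone=7
After 6 (craft bucket): bucket=2 gear=2 stone=4
After 7 (craft bucket): bucket=4 gear=2 stone=1
After 8 (gather 2 cobalt): bucket=4 cobalt=2 gear=2 stone=1
After 9 (gather 3 flax): bucket=4 cobalt=2 flax=3 gear=2 stone=1
After 10 (gather 5 cobalt): bucket=4 cobalt=7 flax=3 gear=2 stone=1
After 11 (craft gear): bucket=4 cobalt=6 gear=4 stone=1
After 12 (gather 1 cobalt): bucket=4 cobalt=7 gear=4 stone=1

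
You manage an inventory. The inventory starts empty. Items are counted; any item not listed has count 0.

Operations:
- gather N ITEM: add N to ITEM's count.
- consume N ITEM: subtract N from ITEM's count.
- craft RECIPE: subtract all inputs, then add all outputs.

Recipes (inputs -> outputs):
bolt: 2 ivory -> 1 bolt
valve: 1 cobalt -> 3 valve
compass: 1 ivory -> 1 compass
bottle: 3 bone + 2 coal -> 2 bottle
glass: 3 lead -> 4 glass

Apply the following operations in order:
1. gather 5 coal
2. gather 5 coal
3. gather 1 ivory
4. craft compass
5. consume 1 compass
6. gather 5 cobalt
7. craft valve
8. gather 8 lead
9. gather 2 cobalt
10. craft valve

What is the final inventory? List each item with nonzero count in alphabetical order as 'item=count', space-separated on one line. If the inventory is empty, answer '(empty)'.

Answer: coal=10 cobalt=5 lead=8 valve=6

Derivation:
After 1 (gather 5 coal): coal=5
After 2 (gather 5 coal): coal=10
After 3 (gather 1 ivory): coal=10 ivory=1
After 4 (craft compass): coal=10 compass=1
After 5 (consume 1 compass): coal=10
After 6 (gather 5 cobalt): coal=10 cobalt=5
After 7 (craft valve): coal=10 cobalt=4 valve=3
After 8 (gather 8 lead): coal=10 cobalt=4 lead=8 valve=3
After 9 (gather 2 cobalt): coal=10 cobalt=6 lead=8 valve=3
After 10 (craft valve): coal=10 cobalt=5 lead=8 valve=6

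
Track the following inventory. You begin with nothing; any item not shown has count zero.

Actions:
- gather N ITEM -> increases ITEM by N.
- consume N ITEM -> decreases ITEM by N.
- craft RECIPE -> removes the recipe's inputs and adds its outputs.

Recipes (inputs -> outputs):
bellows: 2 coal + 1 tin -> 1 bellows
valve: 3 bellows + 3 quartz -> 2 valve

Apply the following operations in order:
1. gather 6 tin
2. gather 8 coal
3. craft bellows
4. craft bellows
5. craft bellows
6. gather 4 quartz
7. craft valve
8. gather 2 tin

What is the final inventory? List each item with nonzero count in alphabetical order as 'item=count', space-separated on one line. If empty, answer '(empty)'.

After 1 (gather 6 tin): tin=6
After 2 (gather 8 coal): coal=8 tin=6
After 3 (craft bellows): bellows=1 coal=6 tin=5
After 4 (craft bellows): bellows=2 coal=4 tin=4
After 5 (craft bellows): bellows=3 coal=2 tin=3
After 6 (gather 4 quartz): bellows=3 coal=2 quartz=4 tin=3
After 7 (craft valve): coal=2 quartz=1 tin=3 valve=2
After 8 (gather 2 tin): coal=2 quartz=1 tin=5 valve=2

Answer: coal=2 quartz=1 tin=5 valve=2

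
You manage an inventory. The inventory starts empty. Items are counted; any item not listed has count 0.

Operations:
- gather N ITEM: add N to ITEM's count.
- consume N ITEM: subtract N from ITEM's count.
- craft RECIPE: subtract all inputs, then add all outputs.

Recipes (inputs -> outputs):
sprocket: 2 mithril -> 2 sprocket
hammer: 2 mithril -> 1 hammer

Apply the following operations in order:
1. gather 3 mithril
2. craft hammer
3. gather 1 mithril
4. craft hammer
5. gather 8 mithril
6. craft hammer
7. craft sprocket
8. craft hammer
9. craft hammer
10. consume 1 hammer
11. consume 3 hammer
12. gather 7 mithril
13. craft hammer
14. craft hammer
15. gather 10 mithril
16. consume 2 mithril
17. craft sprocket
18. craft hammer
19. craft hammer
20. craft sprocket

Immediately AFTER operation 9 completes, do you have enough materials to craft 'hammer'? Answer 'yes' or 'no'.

Answer: no

Derivation:
After 1 (gather 3 mithril): mithril=3
After 2 (craft hammer): hammer=1 mithril=1
After 3 (gather 1 mithril): hammer=1 mithril=2
After 4 (craft hammer): hammer=2
After 5 (gather 8 mithril): hammer=2 mithril=8
After 6 (craft hammer): hammer=3 mithril=6
After 7 (craft sprocket): hammer=3 mithril=4 sprocket=2
After 8 (craft hammer): hammer=4 mithril=2 sprocket=2
After 9 (craft hammer): hammer=5 sprocket=2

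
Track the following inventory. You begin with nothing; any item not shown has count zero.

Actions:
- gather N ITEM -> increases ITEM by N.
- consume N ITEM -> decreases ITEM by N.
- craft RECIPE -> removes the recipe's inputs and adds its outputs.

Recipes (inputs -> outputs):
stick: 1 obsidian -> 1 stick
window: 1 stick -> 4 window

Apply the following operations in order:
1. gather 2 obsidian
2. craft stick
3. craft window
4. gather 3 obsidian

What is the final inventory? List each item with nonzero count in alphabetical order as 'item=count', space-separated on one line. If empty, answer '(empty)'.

Answer: obsidian=4 window=4

Derivation:
After 1 (gather 2 obsidian): obsidian=2
After 2 (craft stick): obsidian=1 stick=1
After 3 (craft window): obsidian=1 window=4
After 4 (gather 3 obsidian): obsidian=4 window=4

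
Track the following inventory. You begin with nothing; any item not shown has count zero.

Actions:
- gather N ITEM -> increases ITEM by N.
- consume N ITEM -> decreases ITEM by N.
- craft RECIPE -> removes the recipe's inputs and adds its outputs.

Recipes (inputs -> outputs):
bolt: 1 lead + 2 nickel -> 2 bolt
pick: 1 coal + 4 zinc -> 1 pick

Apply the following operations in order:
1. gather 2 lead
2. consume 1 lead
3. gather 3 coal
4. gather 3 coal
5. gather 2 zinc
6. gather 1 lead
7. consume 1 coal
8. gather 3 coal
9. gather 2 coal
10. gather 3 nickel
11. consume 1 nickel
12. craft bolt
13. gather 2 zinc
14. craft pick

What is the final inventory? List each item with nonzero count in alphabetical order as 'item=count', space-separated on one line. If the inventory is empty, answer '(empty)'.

Answer: bolt=2 coal=9 lead=1 pick=1

Derivation:
After 1 (gather 2 lead): lead=2
After 2 (consume 1 lead): lead=1
After 3 (gather 3 coal): coal=3 lead=1
After 4 (gather 3 coal): coal=6 lead=1
After 5 (gather 2 zinc): coal=6 lead=1 zinc=2
After 6 (gather 1 lead): coal=6 lead=2 zinc=2
After 7 (consume 1 coal): coal=5 lead=2 zinc=2
After 8 (gather 3 coal): coal=8 lead=2 zinc=2
After 9 (gather 2 coal): coal=10 lead=2 zinc=2
After 10 (gather 3 nickel): coal=10 lead=2 nickel=3 zinc=2
After 11 (consume 1 nickel): coal=10 lead=2 nickel=2 zinc=2
After 12 (craft bolt): bolt=2 coal=10 lead=1 zinc=2
After 13 (gather 2 zinc): bolt=2 coal=10 lead=1 zinc=4
After 14 (craft pick): bolt=2 coal=9 lead=1 pick=1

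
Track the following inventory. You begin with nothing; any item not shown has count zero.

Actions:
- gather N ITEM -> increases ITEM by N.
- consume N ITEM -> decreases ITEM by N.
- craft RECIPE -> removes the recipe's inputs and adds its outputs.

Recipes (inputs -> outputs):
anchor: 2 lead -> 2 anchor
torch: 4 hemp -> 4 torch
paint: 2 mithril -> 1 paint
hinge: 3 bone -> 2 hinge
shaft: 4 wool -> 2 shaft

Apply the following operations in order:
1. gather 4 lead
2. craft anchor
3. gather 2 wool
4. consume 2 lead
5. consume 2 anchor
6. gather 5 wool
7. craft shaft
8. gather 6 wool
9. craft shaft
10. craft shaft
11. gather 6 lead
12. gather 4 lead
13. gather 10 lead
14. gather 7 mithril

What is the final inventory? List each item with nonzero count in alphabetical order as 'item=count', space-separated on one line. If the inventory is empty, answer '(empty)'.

After 1 (gather 4 lead): lead=4
After 2 (craft anchor): anchor=2 lead=2
After 3 (gather 2 wool): anchor=2 lead=2 wool=2
After 4 (consume 2 lead): anchor=2 wool=2
After 5 (consume 2 anchor): wool=2
After 6 (gather 5 wool): wool=7
After 7 (craft shaft): shaft=2 wool=3
After 8 (gather 6 wool): shaft=2 wool=9
After 9 (craft shaft): shaft=4 wool=5
After 10 (craft shaft): shaft=6 wool=1
After 11 (gather 6 lead): lead=6 shaft=6 wool=1
After 12 (gather 4 lead): lead=10 shaft=6 wool=1
After 13 (gather 10 lead): lead=20 shaft=6 wool=1
After 14 (gather 7 mithril): lead=20 mithril=7 shaft=6 wool=1

Answer: lead=20 mithril=7 shaft=6 wool=1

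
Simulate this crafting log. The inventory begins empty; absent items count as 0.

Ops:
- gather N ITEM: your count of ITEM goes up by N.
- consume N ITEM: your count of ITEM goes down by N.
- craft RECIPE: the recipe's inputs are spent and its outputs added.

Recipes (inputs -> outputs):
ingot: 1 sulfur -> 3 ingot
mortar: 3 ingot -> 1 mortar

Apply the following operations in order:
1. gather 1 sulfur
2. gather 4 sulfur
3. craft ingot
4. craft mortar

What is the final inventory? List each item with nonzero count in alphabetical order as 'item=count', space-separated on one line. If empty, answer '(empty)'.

Answer: mortar=1 sulfur=4

Derivation:
After 1 (gather 1 sulfur): sulfur=1
After 2 (gather 4 sulfur): sulfur=5
After 3 (craft ingot): ingot=3 sulfur=4
After 4 (craft mortar): mortar=1 sulfur=4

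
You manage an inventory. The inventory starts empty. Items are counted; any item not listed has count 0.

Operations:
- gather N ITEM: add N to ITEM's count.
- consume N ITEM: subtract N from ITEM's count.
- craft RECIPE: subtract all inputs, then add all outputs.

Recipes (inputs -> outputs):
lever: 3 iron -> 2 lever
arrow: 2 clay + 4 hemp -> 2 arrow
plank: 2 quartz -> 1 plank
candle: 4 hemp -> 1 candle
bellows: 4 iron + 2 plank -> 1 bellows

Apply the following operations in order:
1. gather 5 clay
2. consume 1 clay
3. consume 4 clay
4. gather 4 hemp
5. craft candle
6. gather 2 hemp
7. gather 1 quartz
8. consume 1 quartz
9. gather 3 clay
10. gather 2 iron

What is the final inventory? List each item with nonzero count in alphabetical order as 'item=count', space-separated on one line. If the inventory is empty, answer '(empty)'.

Answer: candle=1 clay=3 hemp=2 iron=2

Derivation:
After 1 (gather 5 clay): clay=5
After 2 (consume 1 clay): clay=4
After 3 (consume 4 clay): (empty)
After 4 (gather 4 hemp): hemp=4
After 5 (craft candle): candle=1
After 6 (gather 2 hemp): candle=1 hemp=2
After 7 (gather 1 quartz): candle=1 hemp=2 quartz=1
After 8 (consume 1 quartz): candle=1 hemp=2
After 9 (gather 3 clay): candle=1 clay=3 hemp=2
After 10 (gather 2 iron): candle=1 clay=3 hemp=2 iron=2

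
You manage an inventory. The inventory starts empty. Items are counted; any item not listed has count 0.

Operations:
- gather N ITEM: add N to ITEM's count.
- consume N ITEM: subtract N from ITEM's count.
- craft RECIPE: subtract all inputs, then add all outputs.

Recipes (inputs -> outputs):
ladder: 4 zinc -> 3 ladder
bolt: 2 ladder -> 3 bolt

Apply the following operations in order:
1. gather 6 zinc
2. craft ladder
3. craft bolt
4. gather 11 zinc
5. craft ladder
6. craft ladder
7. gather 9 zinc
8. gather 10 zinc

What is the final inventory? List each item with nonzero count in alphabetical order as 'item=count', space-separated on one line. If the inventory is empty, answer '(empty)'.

Answer: bolt=3 ladder=7 zinc=24

Derivation:
After 1 (gather 6 zinc): zinc=6
After 2 (craft ladder): ladder=3 zinc=2
After 3 (craft bolt): bolt=3 ladder=1 zinc=2
After 4 (gather 11 zinc): bolt=3 ladder=1 zinc=13
After 5 (craft ladder): bolt=3 ladder=4 zinc=9
After 6 (craft ladder): bolt=3 ladder=7 zinc=5
After 7 (gather 9 zinc): bolt=3 ladder=7 zinc=14
After 8 (gather 10 zinc): bolt=3 ladder=7 zinc=24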